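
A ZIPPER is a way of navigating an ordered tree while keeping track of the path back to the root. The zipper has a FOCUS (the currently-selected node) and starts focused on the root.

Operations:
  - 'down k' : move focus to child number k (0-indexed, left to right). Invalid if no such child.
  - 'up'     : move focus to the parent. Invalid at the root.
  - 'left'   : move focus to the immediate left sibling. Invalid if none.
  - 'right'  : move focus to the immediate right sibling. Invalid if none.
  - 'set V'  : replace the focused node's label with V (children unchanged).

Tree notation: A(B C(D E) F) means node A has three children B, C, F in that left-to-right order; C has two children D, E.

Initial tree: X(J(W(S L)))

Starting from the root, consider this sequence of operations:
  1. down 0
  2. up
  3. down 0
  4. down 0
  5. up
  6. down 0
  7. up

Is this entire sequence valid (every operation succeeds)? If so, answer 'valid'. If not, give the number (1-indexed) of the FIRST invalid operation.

Answer: valid

Derivation:
Step 1 (down 0): focus=J path=0 depth=1 children=['W'] left=[] right=[] parent=X
Step 2 (up): focus=X path=root depth=0 children=['J'] (at root)
Step 3 (down 0): focus=J path=0 depth=1 children=['W'] left=[] right=[] parent=X
Step 4 (down 0): focus=W path=0/0 depth=2 children=['S', 'L'] left=[] right=[] parent=J
Step 5 (up): focus=J path=0 depth=1 children=['W'] left=[] right=[] parent=X
Step 6 (down 0): focus=W path=0/0 depth=2 children=['S', 'L'] left=[] right=[] parent=J
Step 7 (up): focus=J path=0 depth=1 children=['W'] left=[] right=[] parent=X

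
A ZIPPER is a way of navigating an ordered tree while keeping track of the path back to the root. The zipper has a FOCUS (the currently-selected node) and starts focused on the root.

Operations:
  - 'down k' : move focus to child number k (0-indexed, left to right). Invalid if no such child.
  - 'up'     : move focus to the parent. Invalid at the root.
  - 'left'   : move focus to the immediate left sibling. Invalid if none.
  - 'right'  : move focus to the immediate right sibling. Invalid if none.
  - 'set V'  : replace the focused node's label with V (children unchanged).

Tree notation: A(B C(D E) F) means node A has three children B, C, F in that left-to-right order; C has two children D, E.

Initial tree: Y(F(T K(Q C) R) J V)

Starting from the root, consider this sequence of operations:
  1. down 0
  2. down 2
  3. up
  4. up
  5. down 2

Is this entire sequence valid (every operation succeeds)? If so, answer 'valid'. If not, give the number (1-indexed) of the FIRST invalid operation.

Answer: valid

Derivation:
Step 1 (down 0): focus=F path=0 depth=1 children=['T', 'K', 'R'] left=[] right=['J', 'V'] parent=Y
Step 2 (down 2): focus=R path=0/2 depth=2 children=[] left=['T', 'K'] right=[] parent=F
Step 3 (up): focus=F path=0 depth=1 children=['T', 'K', 'R'] left=[] right=['J', 'V'] parent=Y
Step 4 (up): focus=Y path=root depth=0 children=['F', 'J', 'V'] (at root)
Step 5 (down 2): focus=V path=2 depth=1 children=[] left=['F', 'J'] right=[] parent=Y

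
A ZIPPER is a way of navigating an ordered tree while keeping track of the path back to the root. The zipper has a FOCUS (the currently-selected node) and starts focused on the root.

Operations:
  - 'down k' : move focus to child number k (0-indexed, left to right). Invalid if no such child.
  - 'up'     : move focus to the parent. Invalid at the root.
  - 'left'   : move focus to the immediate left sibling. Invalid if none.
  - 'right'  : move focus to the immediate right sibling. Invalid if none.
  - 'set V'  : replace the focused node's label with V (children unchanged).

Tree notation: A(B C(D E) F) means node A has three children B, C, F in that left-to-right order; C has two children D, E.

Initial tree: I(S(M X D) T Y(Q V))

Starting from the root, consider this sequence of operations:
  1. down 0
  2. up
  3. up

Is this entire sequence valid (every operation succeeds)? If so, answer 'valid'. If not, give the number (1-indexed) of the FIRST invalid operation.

Step 1 (down 0): focus=S path=0 depth=1 children=['M', 'X', 'D'] left=[] right=['T', 'Y'] parent=I
Step 2 (up): focus=I path=root depth=0 children=['S', 'T', 'Y'] (at root)
Step 3 (up): INVALID

Answer: 3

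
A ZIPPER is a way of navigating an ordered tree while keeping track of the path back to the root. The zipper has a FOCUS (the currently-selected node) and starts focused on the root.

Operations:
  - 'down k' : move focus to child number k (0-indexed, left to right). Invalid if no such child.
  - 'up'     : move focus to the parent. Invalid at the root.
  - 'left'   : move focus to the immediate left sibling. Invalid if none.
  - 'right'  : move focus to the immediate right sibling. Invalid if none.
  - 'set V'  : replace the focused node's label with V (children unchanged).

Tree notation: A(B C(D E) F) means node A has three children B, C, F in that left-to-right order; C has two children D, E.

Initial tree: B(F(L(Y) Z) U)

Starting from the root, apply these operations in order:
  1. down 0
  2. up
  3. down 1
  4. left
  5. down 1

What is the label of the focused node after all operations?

Step 1 (down 0): focus=F path=0 depth=1 children=['L', 'Z'] left=[] right=['U'] parent=B
Step 2 (up): focus=B path=root depth=0 children=['F', 'U'] (at root)
Step 3 (down 1): focus=U path=1 depth=1 children=[] left=['F'] right=[] parent=B
Step 4 (left): focus=F path=0 depth=1 children=['L', 'Z'] left=[] right=['U'] parent=B
Step 5 (down 1): focus=Z path=0/1 depth=2 children=[] left=['L'] right=[] parent=F

Answer: Z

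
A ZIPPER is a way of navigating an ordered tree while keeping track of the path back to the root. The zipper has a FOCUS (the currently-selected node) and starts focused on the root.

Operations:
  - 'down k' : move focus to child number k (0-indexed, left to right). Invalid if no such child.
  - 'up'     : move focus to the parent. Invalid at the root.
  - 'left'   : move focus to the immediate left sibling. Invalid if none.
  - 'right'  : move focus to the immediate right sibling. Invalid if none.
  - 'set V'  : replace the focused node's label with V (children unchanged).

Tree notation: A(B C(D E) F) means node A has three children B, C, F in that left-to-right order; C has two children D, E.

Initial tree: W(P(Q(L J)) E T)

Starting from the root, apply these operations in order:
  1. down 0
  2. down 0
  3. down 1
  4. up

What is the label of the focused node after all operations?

Answer: Q

Derivation:
Step 1 (down 0): focus=P path=0 depth=1 children=['Q'] left=[] right=['E', 'T'] parent=W
Step 2 (down 0): focus=Q path=0/0 depth=2 children=['L', 'J'] left=[] right=[] parent=P
Step 3 (down 1): focus=J path=0/0/1 depth=3 children=[] left=['L'] right=[] parent=Q
Step 4 (up): focus=Q path=0/0 depth=2 children=['L', 'J'] left=[] right=[] parent=P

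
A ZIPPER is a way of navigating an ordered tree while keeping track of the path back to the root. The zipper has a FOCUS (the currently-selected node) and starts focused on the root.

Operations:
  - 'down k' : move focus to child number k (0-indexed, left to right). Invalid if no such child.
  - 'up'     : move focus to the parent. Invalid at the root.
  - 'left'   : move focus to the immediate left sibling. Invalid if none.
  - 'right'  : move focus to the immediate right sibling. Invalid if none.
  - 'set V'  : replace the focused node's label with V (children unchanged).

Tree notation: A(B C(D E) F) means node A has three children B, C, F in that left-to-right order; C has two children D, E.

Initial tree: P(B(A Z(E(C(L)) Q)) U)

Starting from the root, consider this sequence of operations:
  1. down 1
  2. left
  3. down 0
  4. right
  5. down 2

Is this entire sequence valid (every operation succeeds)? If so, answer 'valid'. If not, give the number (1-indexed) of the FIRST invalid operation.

Answer: 5

Derivation:
Step 1 (down 1): focus=U path=1 depth=1 children=[] left=['B'] right=[] parent=P
Step 2 (left): focus=B path=0 depth=1 children=['A', 'Z'] left=[] right=['U'] parent=P
Step 3 (down 0): focus=A path=0/0 depth=2 children=[] left=[] right=['Z'] parent=B
Step 4 (right): focus=Z path=0/1 depth=2 children=['E', 'Q'] left=['A'] right=[] parent=B
Step 5 (down 2): INVALID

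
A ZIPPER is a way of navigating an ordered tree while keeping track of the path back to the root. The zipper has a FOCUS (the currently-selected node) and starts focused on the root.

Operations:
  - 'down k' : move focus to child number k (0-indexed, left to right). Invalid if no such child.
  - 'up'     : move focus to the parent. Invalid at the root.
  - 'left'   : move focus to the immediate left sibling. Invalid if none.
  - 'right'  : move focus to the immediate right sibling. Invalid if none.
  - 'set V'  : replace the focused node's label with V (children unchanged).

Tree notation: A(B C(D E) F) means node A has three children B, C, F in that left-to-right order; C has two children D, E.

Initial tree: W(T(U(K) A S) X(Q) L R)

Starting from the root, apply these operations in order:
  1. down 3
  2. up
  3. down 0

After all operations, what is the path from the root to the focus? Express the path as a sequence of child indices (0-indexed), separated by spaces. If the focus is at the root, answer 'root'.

Answer: 0

Derivation:
Step 1 (down 3): focus=R path=3 depth=1 children=[] left=['T', 'X', 'L'] right=[] parent=W
Step 2 (up): focus=W path=root depth=0 children=['T', 'X', 'L', 'R'] (at root)
Step 3 (down 0): focus=T path=0 depth=1 children=['U', 'A', 'S'] left=[] right=['X', 'L', 'R'] parent=W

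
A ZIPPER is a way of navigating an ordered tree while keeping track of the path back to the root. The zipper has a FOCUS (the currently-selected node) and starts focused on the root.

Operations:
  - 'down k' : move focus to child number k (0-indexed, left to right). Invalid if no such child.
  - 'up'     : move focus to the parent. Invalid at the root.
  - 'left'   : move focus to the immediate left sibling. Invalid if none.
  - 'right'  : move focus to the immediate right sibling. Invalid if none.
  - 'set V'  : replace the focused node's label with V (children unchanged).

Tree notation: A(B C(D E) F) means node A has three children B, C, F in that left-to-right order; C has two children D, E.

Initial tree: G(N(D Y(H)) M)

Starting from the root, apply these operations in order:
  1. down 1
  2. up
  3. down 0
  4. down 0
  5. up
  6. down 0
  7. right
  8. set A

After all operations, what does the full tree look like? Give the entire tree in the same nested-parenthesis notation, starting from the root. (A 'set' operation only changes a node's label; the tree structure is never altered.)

Answer: G(N(D A(H)) M)

Derivation:
Step 1 (down 1): focus=M path=1 depth=1 children=[] left=['N'] right=[] parent=G
Step 2 (up): focus=G path=root depth=0 children=['N', 'M'] (at root)
Step 3 (down 0): focus=N path=0 depth=1 children=['D', 'Y'] left=[] right=['M'] parent=G
Step 4 (down 0): focus=D path=0/0 depth=2 children=[] left=[] right=['Y'] parent=N
Step 5 (up): focus=N path=0 depth=1 children=['D', 'Y'] left=[] right=['M'] parent=G
Step 6 (down 0): focus=D path=0/0 depth=2 children=[] left=[] right=['Y'] parent=N
Step 7 (right): focus=Y path=0/1 depth=2 children=['H'] left=['D'] right=[] parent=N
Step 8 (set A): focus=A path=0/1 depth=2 children=['H'] left=['D'] right=[] parent=N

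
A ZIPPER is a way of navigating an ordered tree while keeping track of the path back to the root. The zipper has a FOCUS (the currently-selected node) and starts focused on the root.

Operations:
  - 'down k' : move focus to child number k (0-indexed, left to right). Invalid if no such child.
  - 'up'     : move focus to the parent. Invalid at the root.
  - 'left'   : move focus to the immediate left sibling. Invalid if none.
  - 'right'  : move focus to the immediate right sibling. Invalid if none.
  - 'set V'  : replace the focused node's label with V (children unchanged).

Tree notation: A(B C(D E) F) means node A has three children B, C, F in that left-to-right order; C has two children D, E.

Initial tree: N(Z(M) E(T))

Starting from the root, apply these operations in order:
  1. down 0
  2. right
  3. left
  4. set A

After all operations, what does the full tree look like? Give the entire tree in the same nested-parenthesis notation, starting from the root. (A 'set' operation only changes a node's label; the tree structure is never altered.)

Step 1 (down 0): focus=Z path=0 depth=1 children=['M'] left=[] right=['E'] parent=N
Step 2 (right): focus=E path=1 depth=1 children=['T'] left=['Z'] right=[] parent=N
Step 3 (left): focus=Z path=0 depth=1 children=['M'] left=[] right=['E'] parent=N
Step 4 (set A): focus=A path=0 depth=1 children=['M'] left=[] right=['E'] parent=N

Answer: N(A(M) E(T))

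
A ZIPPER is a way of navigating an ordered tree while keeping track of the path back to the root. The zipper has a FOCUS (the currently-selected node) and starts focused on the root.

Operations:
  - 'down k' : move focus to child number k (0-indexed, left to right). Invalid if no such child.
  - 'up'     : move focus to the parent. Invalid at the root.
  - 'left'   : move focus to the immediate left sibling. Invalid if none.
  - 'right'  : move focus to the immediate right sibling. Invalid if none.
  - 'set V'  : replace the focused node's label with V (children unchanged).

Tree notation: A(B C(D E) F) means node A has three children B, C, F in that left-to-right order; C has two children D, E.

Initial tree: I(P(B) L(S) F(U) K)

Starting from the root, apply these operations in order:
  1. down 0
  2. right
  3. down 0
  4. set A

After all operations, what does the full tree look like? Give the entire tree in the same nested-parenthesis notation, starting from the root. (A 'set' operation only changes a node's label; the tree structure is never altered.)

Step 1 (down 0): focus=P path=0 depth=1 children=['B'] left=[] right=['L', 'F', 'K'] parent=I
Step 2 (right): focus=L path=1 depth=1 children=['S'] left=['P'] right=['F', 'K'] parent=I
Step 3 (down 0): focus=S path=1/0 depth=2 children=[] left=[] right=[] parent=L
Step 4 (set A): focus=A path=1/0 depth=2 children=[] left=[] right=[] parent=L

Answer: I(P(B) L(A) F(U) K)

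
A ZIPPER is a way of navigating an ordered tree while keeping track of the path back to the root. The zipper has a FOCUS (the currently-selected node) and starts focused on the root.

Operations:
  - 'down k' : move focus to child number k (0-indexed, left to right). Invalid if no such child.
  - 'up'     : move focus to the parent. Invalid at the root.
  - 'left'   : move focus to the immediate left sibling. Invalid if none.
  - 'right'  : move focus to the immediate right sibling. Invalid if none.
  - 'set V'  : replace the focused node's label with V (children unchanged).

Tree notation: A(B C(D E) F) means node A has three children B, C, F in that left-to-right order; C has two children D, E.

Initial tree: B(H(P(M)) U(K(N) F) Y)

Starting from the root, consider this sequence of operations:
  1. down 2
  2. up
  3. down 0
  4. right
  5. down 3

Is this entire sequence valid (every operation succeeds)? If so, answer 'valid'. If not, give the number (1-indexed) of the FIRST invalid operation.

Step 1 (down 2): focus=Y path=2 depth=1 children=[] left=['H', 'U'] right=[] parent=B
Step 2 (up): focus=B path=root depth=0 children=['H', 'U', 'Y'] (at root)
Step 3 (down 0): focus=H path=0 depth=1 children=['P'] left=[] right=['U', 'Y'] parent=B
Step 4 (right): focus=U path=1 depth=1 children=['K', 'F'] left=['H'] right=['Y'] parent=B
Step 5 (down 3): INVALID

Answer: 5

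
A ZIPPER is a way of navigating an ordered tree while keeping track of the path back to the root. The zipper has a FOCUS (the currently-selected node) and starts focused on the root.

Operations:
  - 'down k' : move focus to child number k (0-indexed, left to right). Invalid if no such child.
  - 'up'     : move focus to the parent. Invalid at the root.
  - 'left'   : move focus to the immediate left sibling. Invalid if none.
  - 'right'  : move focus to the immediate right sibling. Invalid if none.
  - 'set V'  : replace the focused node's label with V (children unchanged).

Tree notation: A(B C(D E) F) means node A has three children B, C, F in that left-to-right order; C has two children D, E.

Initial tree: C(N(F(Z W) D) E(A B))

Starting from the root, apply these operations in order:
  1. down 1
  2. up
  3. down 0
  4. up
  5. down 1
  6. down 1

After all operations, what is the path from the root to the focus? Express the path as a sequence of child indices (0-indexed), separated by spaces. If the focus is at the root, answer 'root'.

Answer: 1 1

Derivation:
Step 1 (down 1): focus=E path=1 depth=1 children=['A', 'B'] left=['N'] right=[] parent=C
Step 2 (up): focus=C path=root depth=0 children=['N', 'E'] (at root)
Step 3 (down 0): focus=N path=0 depth=1 children=['F', 'D'] left=[] right=['E'] parent=C
Step 4 (up): focus=C path=root depth=0 children=['N', 'E'] (at root)
Step 5 (down 1): focus=E path=1 depth=1 children=['A', 'B'] left=['N'] right=[] parent=C
Step 6 (down 1): focus=B path=1/1 depth=2 children=[] left=['A'] right=[] parent=E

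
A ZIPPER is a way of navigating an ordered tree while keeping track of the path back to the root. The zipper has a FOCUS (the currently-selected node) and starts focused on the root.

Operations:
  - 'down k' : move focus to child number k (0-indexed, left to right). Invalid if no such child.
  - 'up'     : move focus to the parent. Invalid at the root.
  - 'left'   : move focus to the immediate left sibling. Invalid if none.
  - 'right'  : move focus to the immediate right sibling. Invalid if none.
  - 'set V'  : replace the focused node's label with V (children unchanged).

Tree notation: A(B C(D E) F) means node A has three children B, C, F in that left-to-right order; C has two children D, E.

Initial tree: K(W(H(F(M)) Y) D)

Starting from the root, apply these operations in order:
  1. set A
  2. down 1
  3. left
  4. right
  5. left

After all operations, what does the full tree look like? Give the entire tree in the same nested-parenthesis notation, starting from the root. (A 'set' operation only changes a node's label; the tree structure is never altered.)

Step 1 (set A): focus=A path=root depth=0 children=['W', 'D'] (at root)
Step 2 (down 1): focus=D path=1 depth=1 children=[] left=['W'] right=[] parent=A
Step 3 (left): focus=W path=0 depth=1 children=['H', 'Y'] left=[] right=['D'] parent=A
Step 4 (right): focus=D path=1 depth=1 children=[] left=['W'] right=[] parent=A
Step 5 (left): focus=W path=0 depth=1 children=['H', 'Y'] left=[] right=['D'] parent=A

Answer: A(W(H(F(M)) Y) D)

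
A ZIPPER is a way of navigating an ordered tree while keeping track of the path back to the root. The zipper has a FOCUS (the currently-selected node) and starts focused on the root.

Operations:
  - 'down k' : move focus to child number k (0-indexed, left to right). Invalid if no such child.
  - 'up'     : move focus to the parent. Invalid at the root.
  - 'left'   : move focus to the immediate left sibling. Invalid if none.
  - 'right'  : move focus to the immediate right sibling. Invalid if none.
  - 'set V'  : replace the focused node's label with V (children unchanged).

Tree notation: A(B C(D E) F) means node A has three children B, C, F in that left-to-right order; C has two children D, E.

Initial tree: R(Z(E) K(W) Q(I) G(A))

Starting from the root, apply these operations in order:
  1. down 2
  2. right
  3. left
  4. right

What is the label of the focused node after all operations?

Step 1 (down 2): focus=Q path=2 depth=1 children=['I'] left=['Z', 'K'] right=['G'] parent=R
Step 2 (right): focus=G path=3 depth=1 children=['A'] left=['Z', 'K', 'Q'] right=[] parent=R
Step 3 (left): focus=Q path=2 depth=1 children=['I'] left=['Z', 'K'] right=['G'] parent=R
Step 4 (right): focus=G path=3 depth=1 children=['A'] left=['Z', 'K', 'Q'] right=[] parent=R

Answer: G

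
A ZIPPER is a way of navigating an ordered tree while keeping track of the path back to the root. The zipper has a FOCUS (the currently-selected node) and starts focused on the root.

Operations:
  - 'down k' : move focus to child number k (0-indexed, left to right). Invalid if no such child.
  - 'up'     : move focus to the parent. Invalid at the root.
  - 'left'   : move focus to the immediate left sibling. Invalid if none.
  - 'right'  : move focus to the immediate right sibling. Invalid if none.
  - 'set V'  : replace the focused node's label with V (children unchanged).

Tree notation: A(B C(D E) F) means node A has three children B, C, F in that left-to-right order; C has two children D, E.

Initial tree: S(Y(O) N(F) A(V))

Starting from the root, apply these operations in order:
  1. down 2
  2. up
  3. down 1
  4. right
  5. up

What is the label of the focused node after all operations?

Answer: S

Derivation:
Step 1 (down 2): focus=A path=2 depth=1 children=['V'] left=['Y', 'N'] right=[] parent=S
Step 2 (up): focus=S path=root depth=0 children=['Y', 'N', 'A'] (at root)
Step 3 (down 1): focus=N path=1 depth=1 children=['F'] left=['Y'] right=['A'] parent=S
Step 4 (right): focus=A path=2 depth=1 children=['V'] left=['Y', 'N'] right=[] parent=S
Step 5 (up): focus=S path=root depth=0 children=['Y', 'N', 'A'] (at root)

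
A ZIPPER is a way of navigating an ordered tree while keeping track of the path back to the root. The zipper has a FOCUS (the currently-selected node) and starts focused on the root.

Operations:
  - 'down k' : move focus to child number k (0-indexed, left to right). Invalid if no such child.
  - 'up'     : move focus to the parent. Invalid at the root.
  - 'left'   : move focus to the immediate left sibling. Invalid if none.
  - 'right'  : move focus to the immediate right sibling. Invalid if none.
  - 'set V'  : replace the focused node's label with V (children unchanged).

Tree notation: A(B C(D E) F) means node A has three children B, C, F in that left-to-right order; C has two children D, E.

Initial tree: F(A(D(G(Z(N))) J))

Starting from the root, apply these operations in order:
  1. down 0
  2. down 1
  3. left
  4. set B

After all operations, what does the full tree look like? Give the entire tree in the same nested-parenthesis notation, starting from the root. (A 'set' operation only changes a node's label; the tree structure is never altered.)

Answer: F(A(B(G(Z(N))) J))

Derivation:
Step 1 (down 0): focus=A path=0 depth=1 children=['D', 'J'] left=[] right=[] parent=F
Step 2 (down 1): focus=J path=0/1 depth=2 children=[] left=['D'] right=[] parent=A
Step 3 (left): focus=D path=0/0 depth=2 children=['G'] left=[] right=['J'] parent=A
Step 4 (set B): focus=B path=0/0 depth=2 children=['G'] left=[] right=['J'] parent=A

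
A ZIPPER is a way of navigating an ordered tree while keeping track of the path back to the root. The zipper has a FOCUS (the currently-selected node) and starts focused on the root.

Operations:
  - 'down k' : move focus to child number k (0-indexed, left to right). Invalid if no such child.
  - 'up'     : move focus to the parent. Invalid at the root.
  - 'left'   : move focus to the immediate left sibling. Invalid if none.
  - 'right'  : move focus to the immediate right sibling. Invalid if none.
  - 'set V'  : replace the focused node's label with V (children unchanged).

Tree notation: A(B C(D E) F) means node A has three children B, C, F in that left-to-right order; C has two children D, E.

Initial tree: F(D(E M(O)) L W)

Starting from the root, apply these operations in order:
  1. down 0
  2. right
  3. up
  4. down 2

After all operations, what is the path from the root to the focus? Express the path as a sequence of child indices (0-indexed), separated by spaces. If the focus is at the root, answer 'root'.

Answer: 2

Derivation:
Step 1 (down 0): focus=D path=0 depth=1 children=['E', 'M'] left=[] right=['L', 'W'] parent=F
Step 2 (right): focus=L path=1 depth=1 children=[] left=['D'] right=['W'] parent=F
Step 3 (up): focus=F path=root depth=0 children=['D', 'L', 'W'] (at root)
Step 4 (down 2): focus=W path=2 depth=1 children=[] left=['D', 'L'] right=[] parent=F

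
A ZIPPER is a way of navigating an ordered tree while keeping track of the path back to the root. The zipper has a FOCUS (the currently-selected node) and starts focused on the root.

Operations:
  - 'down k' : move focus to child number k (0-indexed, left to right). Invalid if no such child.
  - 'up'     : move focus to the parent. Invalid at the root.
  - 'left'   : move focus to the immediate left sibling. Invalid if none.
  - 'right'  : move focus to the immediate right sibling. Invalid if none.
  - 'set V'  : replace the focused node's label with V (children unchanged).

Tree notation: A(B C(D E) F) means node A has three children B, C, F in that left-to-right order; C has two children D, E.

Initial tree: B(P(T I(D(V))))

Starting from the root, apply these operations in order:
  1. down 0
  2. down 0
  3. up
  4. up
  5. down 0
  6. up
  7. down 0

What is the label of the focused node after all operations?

Step 1 (down 0): focus=P path=0 depth=1 children=['T', 'I'] left=[] right=[] parent=B
Step 2 (down 0): focus=T path=0/0 depth=2 children=[] left=[] right=['I'] parent=P
Step 3 (up): focus=P path=0 depth=1 children=['T', 'I'] left=[] right=[] parent=B
Step 4 (up): focus=B path=root depth=0 children=['P'] (at root)
Step 5 (down 0): focus=P path=0 depth=1 children=['T', 'I'] left=[] right=[] parent=B
Step 6 (up): focus=B path=root depth=0 children=['P'] (at root)
Step 7 (down 0): focus=P path=0 depth=1 children=['T', 'I'] left=[] right=[] parent=B

Answer: P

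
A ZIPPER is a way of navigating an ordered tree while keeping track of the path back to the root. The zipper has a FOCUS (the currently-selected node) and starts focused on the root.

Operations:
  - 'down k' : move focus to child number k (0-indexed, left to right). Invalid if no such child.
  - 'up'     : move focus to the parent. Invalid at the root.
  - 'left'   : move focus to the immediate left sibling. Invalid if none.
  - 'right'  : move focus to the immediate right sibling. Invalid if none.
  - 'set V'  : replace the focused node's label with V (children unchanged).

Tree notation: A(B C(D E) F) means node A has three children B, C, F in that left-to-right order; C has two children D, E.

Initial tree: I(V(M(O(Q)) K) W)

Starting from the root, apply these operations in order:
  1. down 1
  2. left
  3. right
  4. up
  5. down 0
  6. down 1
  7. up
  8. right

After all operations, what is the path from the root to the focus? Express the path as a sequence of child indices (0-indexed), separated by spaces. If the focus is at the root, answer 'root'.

Answer: 1

Derivation:
Step 1 (down 1): focus=W path=1 depth=1 children=[] left=['V'] right=[] parent=I
Step 2 (left): focus=V path=0 depth=1 children=['M', 'K'] left=[] right=['W'] parent=I
Step 3 (right): focus=W path=1 depth=1 children=[] left=['V'] right=[] parent=I
Step 4 (up): focus=I path=root depth=0 children=['V', 'W'] (at root)
Step 5 (down 0): focus=V path=0 depth=1 children=['M', 'K'] left=[] right=['W'] parent=I
Step 6 (down 1): focus=K path=0/1 depth=2 children=[] left=['M'] right=[] parent=V
Step 7 (up): focus=V path=0 depth=1 children=['M', 'K'] left=[] right=['W'] parent=I
Step 8 (right): focus=W path=1 depth=1 children=[] left=['V'] right=[] parent=I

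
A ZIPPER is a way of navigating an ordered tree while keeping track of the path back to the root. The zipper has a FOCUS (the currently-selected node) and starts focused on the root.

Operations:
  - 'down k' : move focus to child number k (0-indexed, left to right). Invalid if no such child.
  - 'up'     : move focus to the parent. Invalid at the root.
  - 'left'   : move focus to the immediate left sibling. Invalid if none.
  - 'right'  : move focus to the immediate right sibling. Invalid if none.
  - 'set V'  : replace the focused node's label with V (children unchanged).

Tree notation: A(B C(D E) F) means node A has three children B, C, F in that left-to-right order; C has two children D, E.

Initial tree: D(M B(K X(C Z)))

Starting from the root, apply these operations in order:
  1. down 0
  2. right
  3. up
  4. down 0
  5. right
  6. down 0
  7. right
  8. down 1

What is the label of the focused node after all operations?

Step 1 (down 0): focus=M path=0 depth=1 children=[] left=[] right=['B'] parent=D
Step 2 (right): focus=B path=1 depth=1 children=['K', 'X'] left=['M'] right=[] parent=D
Step 3 (up): focus=D path=root depth=0 children=['M', 'B'] (at root)
Step 4 (down 0): focus=M path=0 depth=1 children=[] left=[] right=['B'] parent=D
Step 5 (right): focus=B path=1 depth=1 children=['K', 'X'] left=['M'] right=[] parent=D
Step 6 (down 0): focus=K path=1/0 depth=2 children=[] left=[] right=['X'] parent=B
Step 7 (right): focus=X path=1/1 depth=2 children=['C', 'Z'] left=['K'] right=[] parent=B
Step 8 (down 1): focus=Z path=1/1/1 depth=3 children=[] left=['C'] right=[] parent=X

Answer: Z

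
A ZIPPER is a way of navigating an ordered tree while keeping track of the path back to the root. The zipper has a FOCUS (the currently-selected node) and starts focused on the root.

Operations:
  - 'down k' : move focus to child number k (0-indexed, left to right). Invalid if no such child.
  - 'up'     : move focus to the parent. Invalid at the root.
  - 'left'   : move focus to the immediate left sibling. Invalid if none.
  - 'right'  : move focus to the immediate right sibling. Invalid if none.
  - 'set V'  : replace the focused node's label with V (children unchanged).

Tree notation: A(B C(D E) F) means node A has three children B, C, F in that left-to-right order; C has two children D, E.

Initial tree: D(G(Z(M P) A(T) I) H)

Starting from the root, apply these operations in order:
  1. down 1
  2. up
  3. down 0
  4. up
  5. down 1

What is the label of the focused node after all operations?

Answer: H

Derivation:
Step 1 (down 1): focus=H path=1 depth=1 children=[] left=['G'] right=[] parent=D
Step 2 (up): focus=D path=root depth=0 children=['G', 'H'] (at root)
Step 3 (down 0): focus=G path=0 depth=1 children=['Z', 'A', 'I'] left=[] right=['H'] parent=D
Step 4 (up): focus=D path=root depth=0 children=['G', 'H'] (at root)
Step 5 (down 1): focus=H path=1 depth=1 children=[] left=['G'] right=[] parent=D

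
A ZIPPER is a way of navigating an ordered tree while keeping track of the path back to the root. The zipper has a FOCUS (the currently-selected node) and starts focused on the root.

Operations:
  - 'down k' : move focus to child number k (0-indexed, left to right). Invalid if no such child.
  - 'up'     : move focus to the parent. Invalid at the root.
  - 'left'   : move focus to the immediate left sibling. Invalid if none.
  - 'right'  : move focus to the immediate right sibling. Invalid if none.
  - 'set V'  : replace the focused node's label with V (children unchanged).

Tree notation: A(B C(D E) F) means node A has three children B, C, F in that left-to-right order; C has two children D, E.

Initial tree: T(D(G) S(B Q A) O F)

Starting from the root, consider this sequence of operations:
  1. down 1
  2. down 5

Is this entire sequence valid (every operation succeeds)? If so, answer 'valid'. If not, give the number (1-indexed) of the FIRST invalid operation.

Answer: 2

Derivation:
Step 1 (down 1): focus=S path=1 depth=1 children=['B', 'Q', 'A'] left=['D'] right=['O', 'F'] parent=T
Step 2 (down 5): INVALID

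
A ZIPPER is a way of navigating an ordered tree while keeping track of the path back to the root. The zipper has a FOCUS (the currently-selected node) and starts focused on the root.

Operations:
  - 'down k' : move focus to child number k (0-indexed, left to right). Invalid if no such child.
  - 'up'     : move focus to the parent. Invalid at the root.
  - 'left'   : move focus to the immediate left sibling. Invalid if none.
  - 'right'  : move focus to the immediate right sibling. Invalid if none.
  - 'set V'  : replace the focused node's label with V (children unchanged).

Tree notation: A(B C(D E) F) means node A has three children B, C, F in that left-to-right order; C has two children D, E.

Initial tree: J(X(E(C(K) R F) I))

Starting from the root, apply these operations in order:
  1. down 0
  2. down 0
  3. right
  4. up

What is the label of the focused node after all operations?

Step 1 (down 0): focus=X path=0 depth=1 children=['E', 'I'] left=[] right=[] parent=J
Step 2 (down 0): focus=E path=0/0 depth=2 children=['C', 'R', 'F'] left=[] right=['I'] parent=X
Step 3 (right): focus=I path=0/1 depth=2 children=[] left=['E'] right=[] parent=X
Step 4 (up): focus=X path=0 depth=1 children=['E', 'I'] left=[] right=[] parent=J

Answer: X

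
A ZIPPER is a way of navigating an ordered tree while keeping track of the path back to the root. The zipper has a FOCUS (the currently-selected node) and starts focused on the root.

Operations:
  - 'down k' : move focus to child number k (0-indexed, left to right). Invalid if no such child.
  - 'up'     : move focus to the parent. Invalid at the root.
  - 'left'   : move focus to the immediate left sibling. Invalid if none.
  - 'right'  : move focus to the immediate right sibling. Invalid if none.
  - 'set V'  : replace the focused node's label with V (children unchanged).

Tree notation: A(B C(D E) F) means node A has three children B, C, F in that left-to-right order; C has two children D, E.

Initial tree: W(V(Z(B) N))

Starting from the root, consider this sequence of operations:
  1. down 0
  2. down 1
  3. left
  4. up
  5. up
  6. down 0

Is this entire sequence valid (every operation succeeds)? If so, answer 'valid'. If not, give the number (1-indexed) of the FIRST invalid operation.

Step 1 (down 0): focus=V path=0 depth=1 children=['Z', 'N'] left=[] right=[] parent=W
Step 2 (down 1): focus=N path=0/1 depth=2 children=[] left=['Z'] right=[] parent=V
Step 3 (left): focus=Z path=0/0 depth=2 children=['B'] left=[] right=['N'] parent=V
Step 4 (up): focus=V path=0 depth=1 children=['Z', 'N'] left=[] right=[] parent=W
Step 5 (up): focus=W path=root depth=0 children=['V'] (at root)
Step 6 (down 0): focus=V path=0 depth=1 children=['Z', 'N'] left=[] right=[] parent=W

Answer: valid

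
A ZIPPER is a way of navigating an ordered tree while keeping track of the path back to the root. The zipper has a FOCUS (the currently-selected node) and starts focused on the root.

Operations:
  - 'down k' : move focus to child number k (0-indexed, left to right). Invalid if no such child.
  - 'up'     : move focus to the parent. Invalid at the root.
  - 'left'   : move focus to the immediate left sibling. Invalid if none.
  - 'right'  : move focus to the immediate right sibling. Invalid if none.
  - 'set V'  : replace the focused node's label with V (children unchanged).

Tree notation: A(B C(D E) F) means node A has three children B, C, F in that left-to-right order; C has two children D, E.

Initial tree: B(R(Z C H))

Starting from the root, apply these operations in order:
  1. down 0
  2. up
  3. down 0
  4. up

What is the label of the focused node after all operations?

Step 1 (down 0): focus=R path=0 depth=1 children=['Z', 'C', 'H'] left=[] right=[] parent=B
Step 2 (up): focus=B path=root depth=0 children=['R'] (at root)
Step 3 (down 0): focus=R path=0 depth=1 children=['Z', 'C', 'H'] left=[] right=[] parent=B
Step 4 (up): focus=B path=root depth=0 children=['R'] (at root)

Answer: B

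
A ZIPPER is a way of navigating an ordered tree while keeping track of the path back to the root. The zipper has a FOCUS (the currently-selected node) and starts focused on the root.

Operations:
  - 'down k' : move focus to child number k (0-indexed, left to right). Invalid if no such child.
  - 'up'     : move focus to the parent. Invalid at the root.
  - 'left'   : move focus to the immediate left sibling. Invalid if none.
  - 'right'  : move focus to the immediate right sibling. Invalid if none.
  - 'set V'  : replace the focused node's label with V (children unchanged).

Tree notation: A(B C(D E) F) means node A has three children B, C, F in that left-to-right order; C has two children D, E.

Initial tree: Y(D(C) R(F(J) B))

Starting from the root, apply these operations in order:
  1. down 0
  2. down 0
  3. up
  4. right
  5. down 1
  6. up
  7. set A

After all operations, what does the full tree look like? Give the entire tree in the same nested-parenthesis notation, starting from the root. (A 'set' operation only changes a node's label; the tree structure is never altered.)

Answer: Y(D(C) A(F(J) B))

Derivation:
Step 1 (down 0): focus=D path=0 depth=1 children=['C'] left=[] right=['R'] parent=Y
Step 2 (down 0): focus=C path=0/0 depth=2 children=[] left=[] right=[] parent=D
Step 3 (up): focus=D path=0 depth=1 children=['C'] left=[] right=['R'] parent=Y
Step 4 (right): focus=R path=1 depth=1 children=['F', 'B'] left=['D'] right=[] parent=Y
Step 5 (down 1): focus=B path=1/1 depth=2 children=[] left=['F'] right=[] parent=R
Step 6 (up): focus=R path=1 depth=1 children=['F', 'B'] left=['D'] right=[] parent=Y
Step 7 (set A): focus=A path=1 depth=1 children=['F', 'B'] left=['D'] right=[] parent=Y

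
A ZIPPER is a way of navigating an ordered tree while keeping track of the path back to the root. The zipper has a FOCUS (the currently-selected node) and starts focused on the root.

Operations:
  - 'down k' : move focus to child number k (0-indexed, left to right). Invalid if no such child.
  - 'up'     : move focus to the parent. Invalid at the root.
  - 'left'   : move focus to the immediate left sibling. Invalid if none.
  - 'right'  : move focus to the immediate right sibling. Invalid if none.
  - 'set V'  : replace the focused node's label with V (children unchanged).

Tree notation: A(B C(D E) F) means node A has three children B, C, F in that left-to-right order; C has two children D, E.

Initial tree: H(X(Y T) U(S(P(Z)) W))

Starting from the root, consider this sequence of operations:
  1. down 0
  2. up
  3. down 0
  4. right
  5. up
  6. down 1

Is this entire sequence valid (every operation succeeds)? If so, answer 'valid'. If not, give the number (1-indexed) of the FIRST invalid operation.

Step 1 (down 0): focus=X path=0 depth=1 children=['Y', 'T'] left=[] right=['U'] parent=H
Step 2 (up): focus=H path=root depth=0 children=['X', 'U'] (at root)
Step 3 (down 0): focus=X path=0 depth=1 children=['Y', 'T'] left=[] right=['U'] parent=H
Step 4 (right): focus=U path=1 depth=1 children=['S', 'W'] left=['X'] right=[] parent=H
Step 5 (up): focus=H path=root depth=0 children=['X', 'U'] (at root)
Step 6 (down 1): focus=U path=1 depth=1 children=['S', 'W'] left=['X'] right=[] parent=H

Answer: valid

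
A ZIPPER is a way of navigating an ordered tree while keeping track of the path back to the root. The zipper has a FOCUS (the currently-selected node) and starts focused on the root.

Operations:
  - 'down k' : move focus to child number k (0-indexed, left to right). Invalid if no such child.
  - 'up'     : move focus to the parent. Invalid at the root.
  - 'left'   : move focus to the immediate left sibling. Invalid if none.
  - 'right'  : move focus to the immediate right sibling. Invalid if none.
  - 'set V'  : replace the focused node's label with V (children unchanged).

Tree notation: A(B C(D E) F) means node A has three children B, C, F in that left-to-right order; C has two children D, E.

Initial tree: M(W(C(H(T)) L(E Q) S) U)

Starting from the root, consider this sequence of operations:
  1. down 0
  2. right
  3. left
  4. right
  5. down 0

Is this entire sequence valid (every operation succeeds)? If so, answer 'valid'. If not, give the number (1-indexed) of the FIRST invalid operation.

Step 1 (down 0): focus=W path=0 depth=1 children=['C', 'L', 'S'] left=[] right=['U'] parent=M
Step 2 (right): focus=U path=1 depth=1 children=[] left=['W'] right=[] parent=M
Step 3 (left): focus=W path=0 depth=1 children=['C', 'L', 'S'] left=[] right=['U'] parent=M
Step 4 (right): focus=U path=1 depth=1 children=[] left=['W'] right=[] parent=M
Step 5 (down 0): INVALID

Answer: 5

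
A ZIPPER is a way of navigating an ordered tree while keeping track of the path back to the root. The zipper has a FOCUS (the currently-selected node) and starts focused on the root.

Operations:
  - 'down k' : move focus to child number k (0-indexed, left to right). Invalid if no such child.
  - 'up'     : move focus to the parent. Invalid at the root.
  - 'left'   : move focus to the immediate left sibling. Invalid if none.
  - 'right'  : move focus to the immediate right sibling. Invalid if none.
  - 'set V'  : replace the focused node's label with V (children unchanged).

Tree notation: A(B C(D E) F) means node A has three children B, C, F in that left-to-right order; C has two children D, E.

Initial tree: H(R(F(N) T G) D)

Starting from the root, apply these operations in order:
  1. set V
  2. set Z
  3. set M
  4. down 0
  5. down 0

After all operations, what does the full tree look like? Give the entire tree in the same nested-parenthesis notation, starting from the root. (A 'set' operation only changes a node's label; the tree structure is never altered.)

Answer: M(R(F(N) T G) D)

Derivation:
Step 1 (set V): focus=V path=root depth=0 children=['R', 'D'] (at root)
Step 2 (set Z): focus=Z path=root depth=0 children=['R', 'D'] (at root)
Step 3 (set M): focus=M path=root depth=0 children=['R', 'D'] (at root)
Step 4 (down 0): focus=R path=0 depth=1 children=['F', 'T', 'G'] left=[] right=['D'] parent=M
Step 5 (down 0): focus=F path=0/0 depth=2 children=['N'] left=[] right=['T', 'G'] parent=R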